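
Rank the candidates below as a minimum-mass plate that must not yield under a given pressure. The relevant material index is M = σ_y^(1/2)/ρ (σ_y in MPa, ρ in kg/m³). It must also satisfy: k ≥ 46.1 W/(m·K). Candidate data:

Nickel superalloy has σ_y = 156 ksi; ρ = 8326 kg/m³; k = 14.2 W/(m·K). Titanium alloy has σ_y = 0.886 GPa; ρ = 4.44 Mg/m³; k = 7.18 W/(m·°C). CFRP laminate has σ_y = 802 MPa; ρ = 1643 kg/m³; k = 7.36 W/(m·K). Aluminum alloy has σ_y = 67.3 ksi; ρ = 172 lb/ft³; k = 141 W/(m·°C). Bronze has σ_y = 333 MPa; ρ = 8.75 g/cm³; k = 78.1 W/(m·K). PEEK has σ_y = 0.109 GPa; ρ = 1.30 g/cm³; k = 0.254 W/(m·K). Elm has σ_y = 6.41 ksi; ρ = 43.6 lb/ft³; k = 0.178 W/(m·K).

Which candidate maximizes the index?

Screen on constraints: k ≥ 46.1 W/(m·K). Survivors: aluminum alloy, bronze.
Normalizing units and computing the index:
  aluminum alloy: σ_y = 464.0 MPa, ρ = 2755 kg/m³
  bronze: σ_y = 333.0 MPa, ρ = 8750 kg/m³
  aluminum alloy: M = 7.82×10⁻³
  bronze: M = 2.09×10⁻³
Highest index: aluminum alloy.

aluminum alloy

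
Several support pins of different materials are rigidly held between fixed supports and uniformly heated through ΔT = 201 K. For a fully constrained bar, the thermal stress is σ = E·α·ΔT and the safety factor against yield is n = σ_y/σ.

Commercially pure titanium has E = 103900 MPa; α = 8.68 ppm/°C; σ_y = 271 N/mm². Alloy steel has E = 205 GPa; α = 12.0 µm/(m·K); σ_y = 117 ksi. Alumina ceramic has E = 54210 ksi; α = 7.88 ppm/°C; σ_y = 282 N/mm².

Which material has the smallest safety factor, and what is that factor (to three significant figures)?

In consistent units (E in GPa, α in ×10⁻⁶/K, σ_y in MPa):
  commercially pure titanium: E = 103.9, α = 8.68, σ_y = 271.0 → σ = 181 MPa, n = 1.49
  alloy steel: E = 205.0, α = 12.0, σ_y = 806.7 → σ = 494 MPa, n = 1.63
  alumina ceramic: E = 373.8, α = 7.88, σ_y = 282.0 → σ = 592 MPa, n = 0.476
Alumina ceramic has the lowest safety factor, n = 0.476.

alumina ceramic, n = 0.476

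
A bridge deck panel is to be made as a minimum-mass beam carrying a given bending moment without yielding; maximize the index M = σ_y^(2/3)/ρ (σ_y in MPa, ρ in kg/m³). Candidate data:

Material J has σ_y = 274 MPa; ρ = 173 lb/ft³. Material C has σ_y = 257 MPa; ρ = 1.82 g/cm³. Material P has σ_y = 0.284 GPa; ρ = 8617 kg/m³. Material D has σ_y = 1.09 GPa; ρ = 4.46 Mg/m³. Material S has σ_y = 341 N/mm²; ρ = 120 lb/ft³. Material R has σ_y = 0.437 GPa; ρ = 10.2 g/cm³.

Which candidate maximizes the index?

material S

Convert each candidate to consistent units, then evaluate M:
  material J: σ_y = 274.0 MPa, ρ = 2771 kg/m³
  material C: σ_y = 257.0 MPa, ρ = 1820 kg/m³
  material P: σ_y = 284.0 MPa, ρ = 8617 kg/m³
  material D: σ_y = 1090 MPa, ρ = 4460 kg/m³
  material S: σ_y = 341.0 MPa, ρ = 1922 kg/m³
  material R: σ_y = 437.0 MPa, ρ = 10200 kg/m³
  material S: M = 25.4×10⁻³
  material D: M = 23.7×10⁻³
  material C: M = 22.2×10⁻³
  material J: M = 15.2×10⁻³
  material R: M = 5.65×10⁻³
  material P: M = 5.01×10⁻³
Material S has the largest M.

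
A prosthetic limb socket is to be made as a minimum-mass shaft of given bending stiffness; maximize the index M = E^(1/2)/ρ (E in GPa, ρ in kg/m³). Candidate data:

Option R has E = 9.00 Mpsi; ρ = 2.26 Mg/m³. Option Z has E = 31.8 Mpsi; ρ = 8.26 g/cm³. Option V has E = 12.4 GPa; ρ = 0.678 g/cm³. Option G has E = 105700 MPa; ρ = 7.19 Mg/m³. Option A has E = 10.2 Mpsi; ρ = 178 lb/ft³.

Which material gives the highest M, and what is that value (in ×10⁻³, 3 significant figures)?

In SI units:
  option R: E = 62.05 GPa, ρ = 2260 kg/m³
  option Z: E = 219.3 GPa, ρ = 8260 kg/m³
  option V: E = 12.40 GPa, ρ = 678.0 kg/m³
  option G: E = 105.7 GPa, ρ = 7190 kg/m³
  option A: E = 70.33 GPa, ρ = 2851 kg/m³
  option V: M = 5.19×10⁻³
  option R: M = 3.49×10⁻³
  option A: M = 2.94×10⁻³
  option Z: M = 1.79×10⁻³
  option G: M = 1.43×10⁻³
The maximum is for option V.

option V, M = 5.19×10⁻³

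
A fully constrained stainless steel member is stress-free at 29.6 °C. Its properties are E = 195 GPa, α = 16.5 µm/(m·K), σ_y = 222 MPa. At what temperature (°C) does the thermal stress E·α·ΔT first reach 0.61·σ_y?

71.7 °C

E·α·ΔT = 135.4 MPa ⇒ ΔT = 135.4 / (195.0×10³ × 16.5×10⁻⁶) = 42.09 K.
T = 29.6 + 42.09 = 71.69 °C.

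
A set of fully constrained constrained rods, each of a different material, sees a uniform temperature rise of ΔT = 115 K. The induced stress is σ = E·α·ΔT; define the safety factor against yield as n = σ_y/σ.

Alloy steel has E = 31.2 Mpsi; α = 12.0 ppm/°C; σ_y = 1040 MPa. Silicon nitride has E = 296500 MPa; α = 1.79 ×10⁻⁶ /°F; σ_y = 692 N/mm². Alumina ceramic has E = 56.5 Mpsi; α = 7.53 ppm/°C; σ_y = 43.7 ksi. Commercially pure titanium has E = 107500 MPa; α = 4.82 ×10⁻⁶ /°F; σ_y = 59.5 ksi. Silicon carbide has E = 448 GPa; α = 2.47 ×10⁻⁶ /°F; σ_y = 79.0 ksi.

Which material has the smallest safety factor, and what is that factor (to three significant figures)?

alumina ceramic, n = 0.893

Per material, after unit conversion:
  alloy steel: E = 215.1, α = 12.0, σ_y = 1040 → σ = 297 MPa, n = 3.50
  silicon nitride: E = 296.5, α = 3.22, σ_y = 692.0 → σ = 110 MPa, n = 6.30
  alumina ceramic: E = 389.6, α = 7.53, σ_y = 301.3 → σ = 337 MPa, n = 0.893
  commercially pure titanium: E = 107.5, α = 8.68, σ_y = 410.2 → σ = 107 MPa, n = 3.82
  silicon carbide: E = 448.0, α = 4.45, σ_y = 544.7 → σ = 229 MPa, n = 2.38
Alumina ceramic has the lowest safety factor, n = 0.893.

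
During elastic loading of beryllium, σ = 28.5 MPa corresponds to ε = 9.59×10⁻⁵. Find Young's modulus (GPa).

E = σ/ε = 28.5 MPa / 9.59×10⁻⁵ = 297200 MPa = 297 GPa.

297 GPa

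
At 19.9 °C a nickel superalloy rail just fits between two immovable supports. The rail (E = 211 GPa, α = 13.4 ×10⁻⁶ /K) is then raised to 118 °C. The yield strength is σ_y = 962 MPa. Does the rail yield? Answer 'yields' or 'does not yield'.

does not yield

ΔT = 98.10 K. Constrained thermal stress σ = E·α·ΔT = 211.0×10³ MPa × 13.4×10⁻⁶ × 98.10 = 277 MPa (compressive).
Compare to σ_y = 962 MPa: σ < σ_y, so it does not yield.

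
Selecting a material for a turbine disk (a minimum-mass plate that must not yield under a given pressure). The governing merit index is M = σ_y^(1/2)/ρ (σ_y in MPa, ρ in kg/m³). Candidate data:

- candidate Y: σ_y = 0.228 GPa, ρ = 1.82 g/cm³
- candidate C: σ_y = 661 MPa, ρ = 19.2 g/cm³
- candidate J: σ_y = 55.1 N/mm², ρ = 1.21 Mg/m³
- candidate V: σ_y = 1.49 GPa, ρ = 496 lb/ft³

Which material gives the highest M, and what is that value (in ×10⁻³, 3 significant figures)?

candidate Y, M = 8.30×10⁻³

Convert each candidate to consistent units, then evaluate M:
  candidate Y: σ_y = 228.0 MPa, ρ = 1820 kg/m³
  candidate C: σ_y = 661.0 MPa, ρ = 19200 kg/m³
  candidate J: σ_y = 55.10 MPa, ρ = 1210 kg/m³
  candidate V: σ_y = 1490 MPa, ρ = 7945 kg/m³
  candidate Y: M = 8.30×10⁻³
  candidate J: M = 6.13×10⁻³
  candidate V: M = 4.86×10⁻³
  candidate C: M = 1.34×10⁻³
The maximum is for candidate Y.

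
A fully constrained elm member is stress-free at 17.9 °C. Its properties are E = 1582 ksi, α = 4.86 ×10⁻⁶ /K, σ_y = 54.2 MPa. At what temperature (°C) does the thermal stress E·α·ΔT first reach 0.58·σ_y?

611 °C

E = 1582 ksi = 10.91 GPa.
E·α·ΔT = 31.44 MPa ⇒ ΔT = 31.44 / (10.91×10³ × 4.86×10⁻⁶) = 593.0 K.
T = 17.9 + 593.0 = 610.9 °C.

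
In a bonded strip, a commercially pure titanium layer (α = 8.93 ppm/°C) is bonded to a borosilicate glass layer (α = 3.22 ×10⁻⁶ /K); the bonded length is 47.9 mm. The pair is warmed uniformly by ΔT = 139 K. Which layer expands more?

α(commercially pure titanium) = 8.93×10⁻⁶/K vs α(borosilicate glass) = 3.22×10⁻⁶/K.
Higher α expands more for the same ΔT: commercially pure titanium.

commercially pure titanium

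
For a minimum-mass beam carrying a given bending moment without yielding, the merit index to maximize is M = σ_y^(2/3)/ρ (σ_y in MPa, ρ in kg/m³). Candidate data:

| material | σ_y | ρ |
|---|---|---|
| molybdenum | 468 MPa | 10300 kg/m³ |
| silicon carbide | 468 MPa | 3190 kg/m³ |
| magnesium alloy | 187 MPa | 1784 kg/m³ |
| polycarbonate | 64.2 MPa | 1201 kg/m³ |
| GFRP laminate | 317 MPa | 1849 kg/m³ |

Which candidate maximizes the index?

GFRP laminate

Per-candidate index values:
  GFRP laminate: M = 25.1×10⁻³
  silicon carbide: M = 18.9×10⁻³
  magnesium alloy: M = 18.3×10⁻³
  polycarbonate: M = 13.3×10⁻³
  molybdenum: M = 5.85×10⁻³
GFRP laminate has the largest M.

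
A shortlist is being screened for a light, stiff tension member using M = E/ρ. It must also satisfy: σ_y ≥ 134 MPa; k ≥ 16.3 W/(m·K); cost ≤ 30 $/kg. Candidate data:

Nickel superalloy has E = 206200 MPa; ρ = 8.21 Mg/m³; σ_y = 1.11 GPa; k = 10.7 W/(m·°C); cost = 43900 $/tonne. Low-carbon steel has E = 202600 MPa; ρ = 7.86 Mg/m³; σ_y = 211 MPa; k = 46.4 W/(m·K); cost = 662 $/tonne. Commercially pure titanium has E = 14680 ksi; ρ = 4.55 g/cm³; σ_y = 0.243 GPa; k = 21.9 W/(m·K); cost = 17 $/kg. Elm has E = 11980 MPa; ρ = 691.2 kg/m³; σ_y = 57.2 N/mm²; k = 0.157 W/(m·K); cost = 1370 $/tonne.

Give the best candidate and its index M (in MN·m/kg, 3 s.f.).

Screen on constraints: σ_y ≥ 134 MPa; k ≥ 16.3 W/(m·K); cost ≤ 30 $/kg. Survivors: low-carbon steel, commercially pure titanium.
Normalizing units and computing the index:
  low-carbon steel: E = 202.6 GPa, ρ = 7860 kg/m³
  commercially pure titanium: E = 101.2 GPa, ρ = 4550 kg/m³
  low-carbon steel: M = 25.8 MN·m/kg
  commercially pure titanium: M = 22.2 MN·m/kg
Low-carbon steel ranks first.

low-carbon steel, M = 25.8 MN·m/kg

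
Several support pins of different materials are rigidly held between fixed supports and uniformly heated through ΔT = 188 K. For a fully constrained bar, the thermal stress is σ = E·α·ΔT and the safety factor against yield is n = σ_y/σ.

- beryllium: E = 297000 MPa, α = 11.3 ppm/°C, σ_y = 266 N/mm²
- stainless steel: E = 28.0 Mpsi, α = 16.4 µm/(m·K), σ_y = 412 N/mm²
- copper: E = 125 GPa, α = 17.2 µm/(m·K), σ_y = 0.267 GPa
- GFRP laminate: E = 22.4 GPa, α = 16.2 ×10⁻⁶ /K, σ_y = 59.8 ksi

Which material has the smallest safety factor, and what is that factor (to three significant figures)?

beryllium, n = 0.422

In consistent units (E in GPa, α in ×10⁻⁶/K, σ_y in MPa):
  beryllium: E = 297.0, α = 11.3, σ_y = 266.0 → σ = 631 MPa, n = 0.422
  stainless steel: E = 193.1, α = 16.4, σ_y = 412.0 → σ = 595 MPa, n = 0.692
  copper: E = 125.0, α = 17.2, σ_y = 267.0 → σ = 404 MPa, n = 0.661
  GFRP laminate: E = 22.40, α = 16.2, σ_y = 412.3 → σ = 68.2 MPa, n = 6.04
Beryllium has the lowest safety factor, n = 0.422.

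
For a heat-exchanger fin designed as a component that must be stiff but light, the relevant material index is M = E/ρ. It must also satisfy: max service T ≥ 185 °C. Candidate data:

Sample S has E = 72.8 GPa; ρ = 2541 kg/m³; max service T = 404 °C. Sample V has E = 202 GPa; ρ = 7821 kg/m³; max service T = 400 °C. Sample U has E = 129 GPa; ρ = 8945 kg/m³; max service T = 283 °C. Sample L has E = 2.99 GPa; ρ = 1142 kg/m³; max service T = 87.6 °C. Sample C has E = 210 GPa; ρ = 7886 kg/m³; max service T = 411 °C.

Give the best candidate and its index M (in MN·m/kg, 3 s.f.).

Screen on constraints: max service T ≥ 185 °C. Survivors: sample S, sample V, sample U, sample C.
Per-candidate index values:
  sample S: M = 28.7 MN·m/kg
  sample C: M = 26.6 MN·m/kg
  sample V: M = 25.8 MN·m/kg
  sample U: M = 14.4 MN·m/kg
The maximum is for sample S.

sample S, M = 28.7 MN·m/kg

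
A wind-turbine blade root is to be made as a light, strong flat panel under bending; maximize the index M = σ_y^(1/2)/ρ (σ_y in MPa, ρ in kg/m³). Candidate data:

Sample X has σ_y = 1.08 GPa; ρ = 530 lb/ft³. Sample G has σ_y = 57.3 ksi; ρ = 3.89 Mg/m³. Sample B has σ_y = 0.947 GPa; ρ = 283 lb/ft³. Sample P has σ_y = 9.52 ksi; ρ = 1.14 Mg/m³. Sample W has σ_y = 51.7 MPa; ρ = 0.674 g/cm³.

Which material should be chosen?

sample W

Putting every candidate on a common basis:
  sample X: σ_y = 1080 MPa, ρ = 8490 kg/m³
  sample G: σ_y = 395.1 MPa, ρ = 3890 kg/m³
  sample B: σ_y = 947.0 MPa, ρ = 4533 kg/m³
  sample P: σ_y = 65.64 MPa, ρ = 1140 kg/m³
  sample W: σ_y = 51.70 MPa, ρ = 674.0 kg/m³
  sample W: M = 10.7×10⁻³
  sample P: M = 7.11×10⁻³
  sample B: M = 6.79×10⁻³
  sample G: M = 5.11×10⁻³
  sample X: M = 3.87×10⁻³
Sample W has the largest M.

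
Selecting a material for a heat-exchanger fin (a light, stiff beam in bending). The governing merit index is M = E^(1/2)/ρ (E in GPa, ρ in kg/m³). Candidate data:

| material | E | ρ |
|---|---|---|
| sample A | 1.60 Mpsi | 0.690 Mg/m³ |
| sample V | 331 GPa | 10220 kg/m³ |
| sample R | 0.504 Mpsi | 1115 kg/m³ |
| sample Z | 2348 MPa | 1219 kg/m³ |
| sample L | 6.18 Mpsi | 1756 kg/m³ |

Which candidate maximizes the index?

sample A

Putting every candidate on a common basis:
  sample A: E = 11.03 GPa, ρ = 690.0 kg/m³
  sample V: E = 331.0 GPa, ρ = 10220 kg/m³
  sample R: E = 3.475 GPa, ρ = 1115 kg/m³
  sample Z: E = 2.348 GPa, ρ = 1219 kg/m³
  sample L: E = 42.61 GPa, ρ = 1756 kg/m³
  sample A: M = 4.81×10⁻³
  sample L: M = 3.72×10⁻³
  sample V: M = 1.78×10⁻³
  sample R: M = 1.67×10⁻³
  sample Z: M = 1.26×10⁻³
The maximum is for sample A.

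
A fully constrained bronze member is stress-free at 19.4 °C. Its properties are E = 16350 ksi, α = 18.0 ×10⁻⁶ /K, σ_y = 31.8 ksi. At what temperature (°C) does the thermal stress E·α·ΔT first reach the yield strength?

127 °C

E = 16350 ksi = 112.7 GPa.
σ_y = 31.8 ksi = 219.3 MPa.
E·α·ΔT = 219.3 MPa ⇒ ΔT = 219.3 / (112.7×10³ × 18.0×10⁻⁶) = 108.1 K.
T = 19.4 + 108.1 = 127.5 °C.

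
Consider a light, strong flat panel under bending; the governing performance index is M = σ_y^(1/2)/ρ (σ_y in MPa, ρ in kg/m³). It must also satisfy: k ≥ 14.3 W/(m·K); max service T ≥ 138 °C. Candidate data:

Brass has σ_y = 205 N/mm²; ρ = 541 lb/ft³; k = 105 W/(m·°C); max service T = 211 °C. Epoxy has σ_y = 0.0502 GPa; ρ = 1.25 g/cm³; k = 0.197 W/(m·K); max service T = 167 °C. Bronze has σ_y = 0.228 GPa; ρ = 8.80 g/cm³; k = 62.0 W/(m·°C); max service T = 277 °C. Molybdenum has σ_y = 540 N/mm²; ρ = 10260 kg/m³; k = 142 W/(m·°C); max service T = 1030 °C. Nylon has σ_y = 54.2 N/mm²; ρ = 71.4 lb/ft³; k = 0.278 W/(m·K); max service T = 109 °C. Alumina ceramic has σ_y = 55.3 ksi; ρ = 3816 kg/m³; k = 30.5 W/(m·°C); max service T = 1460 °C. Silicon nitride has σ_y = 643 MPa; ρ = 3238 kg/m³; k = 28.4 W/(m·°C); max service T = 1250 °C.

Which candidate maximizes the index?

Screen on constraints: k ≥ 14.3 W/(m·K); max service T ≥ 138 °C. Survivors: brass, bronze, molybdenum, alumina ceramic, silicon nitride.
Putting every candidate on a common basis:
  brass: σ_y = 205.0 MPa, ρ = 8666 kg/m³
  bronze: σ_y = 228.0 MPa, ρ = 8800 kg/m³
  molybdenum: σ_y = 540.0 MPa, ρ = 10260 kg/m³
  alumina ceramic: σ_y = 381.3 MPa, ρ = 3816 kg/m³
  silicon nitride: σ_y = 643.0 MPa, ρ = 3238 kg/m³
  silicon nitride: M = 7.83×10⁻³
  alumina ceramic: M = 5.12×10⁻³
  molybdenum: M = 2.26×10⁻³
  bronze: M = 1.72×10⁻³
  brass: M = 1.65×10⁻³
Silicon nitride has the largest M.

silicon nitride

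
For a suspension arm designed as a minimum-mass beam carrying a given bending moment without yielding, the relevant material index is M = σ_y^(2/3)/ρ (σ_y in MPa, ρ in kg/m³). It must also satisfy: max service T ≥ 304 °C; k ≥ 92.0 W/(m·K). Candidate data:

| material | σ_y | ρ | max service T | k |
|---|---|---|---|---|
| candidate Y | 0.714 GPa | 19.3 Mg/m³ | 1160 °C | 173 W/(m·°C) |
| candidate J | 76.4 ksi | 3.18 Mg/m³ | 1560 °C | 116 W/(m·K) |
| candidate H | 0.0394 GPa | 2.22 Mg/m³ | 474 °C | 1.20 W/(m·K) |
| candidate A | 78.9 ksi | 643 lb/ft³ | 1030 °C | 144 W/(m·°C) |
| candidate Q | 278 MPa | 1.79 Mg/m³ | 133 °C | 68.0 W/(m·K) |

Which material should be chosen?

Screen on constraints: max service T ≥ 304 °C; k ≥ 92.0 W/(m·K). Survivors: candidate Y, candidate J, candidate A.
Convert each candidate to consistent units, then evaluate M:
  candidate Y: σ_y = 714.0 MPa, ρ = 19300 kg/m³
  candidate J: σ_y = 526.8 MPa, ρ = 3180 kg/m³
  candidate A: σ_y = 544.0 MPa, ρ = 10300 kg/m³
  candidate J: M = 20.5×10⁻³
  candidate A: M = 6.47×10⁻³
  candidate Y: M = 4.14×10⁻³
The maximum is for candidate J.

candidate J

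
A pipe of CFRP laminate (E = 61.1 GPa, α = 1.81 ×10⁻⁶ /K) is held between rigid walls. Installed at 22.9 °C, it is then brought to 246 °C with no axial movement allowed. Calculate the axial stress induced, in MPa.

ΔT = 223.1 K. Constrained thermal stress σ = E·α·ΔT = 61.10×10³ MPa × 1.81×10⁻⁶ × 223.1 = 24.7 MPa (compressive).

24.7 MPa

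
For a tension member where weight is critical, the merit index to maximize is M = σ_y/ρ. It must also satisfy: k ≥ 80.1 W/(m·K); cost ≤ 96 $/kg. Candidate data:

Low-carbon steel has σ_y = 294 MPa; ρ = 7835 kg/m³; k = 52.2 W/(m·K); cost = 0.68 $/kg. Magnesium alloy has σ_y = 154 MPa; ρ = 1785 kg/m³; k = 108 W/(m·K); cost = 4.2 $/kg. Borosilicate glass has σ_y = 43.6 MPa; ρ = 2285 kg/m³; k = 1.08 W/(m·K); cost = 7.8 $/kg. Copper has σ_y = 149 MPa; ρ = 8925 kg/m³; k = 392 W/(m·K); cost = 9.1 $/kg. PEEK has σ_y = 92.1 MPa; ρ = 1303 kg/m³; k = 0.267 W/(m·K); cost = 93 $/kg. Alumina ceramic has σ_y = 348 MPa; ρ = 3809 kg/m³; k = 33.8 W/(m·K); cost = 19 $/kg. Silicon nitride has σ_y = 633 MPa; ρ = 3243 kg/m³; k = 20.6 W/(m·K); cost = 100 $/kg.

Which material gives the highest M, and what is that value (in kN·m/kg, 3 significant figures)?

Screen on constraints: k ≥ 80.1 W/(m·K); cost ≤ 96 $/kg. Survivors: magnesium alloy, copper.
Per-candidate index values:
  magnesium alloy: M = 86.3 kN·m/kg
  copper: M = 16.7 kN·m/kg
The maximum is for magnesium alloy.

magnesium alloy, M = 86.3 kN·m/kg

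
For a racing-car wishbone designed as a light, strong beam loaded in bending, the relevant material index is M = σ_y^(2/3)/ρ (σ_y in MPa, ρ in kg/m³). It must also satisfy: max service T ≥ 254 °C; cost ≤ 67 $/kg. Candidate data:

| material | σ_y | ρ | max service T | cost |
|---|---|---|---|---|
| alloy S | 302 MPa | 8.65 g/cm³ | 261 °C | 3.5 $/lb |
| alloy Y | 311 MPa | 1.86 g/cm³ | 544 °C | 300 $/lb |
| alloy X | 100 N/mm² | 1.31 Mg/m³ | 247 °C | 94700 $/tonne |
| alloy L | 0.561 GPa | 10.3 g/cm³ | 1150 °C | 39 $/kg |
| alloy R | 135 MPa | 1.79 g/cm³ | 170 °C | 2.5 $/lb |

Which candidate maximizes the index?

Screen on constraints: max service T ≥ 254 °C; cost ≤ 67 $/kg. Survivors: alloy S, alloy L.
Normalizing units and computing the index:
  alloy S: σ_y = 302.0 MPa, ρ = 8650 kg/m³
  alloy L: σ_y = 561.0 MPa, ρ = 10300 kg/m³
  alloy L: M = 6.60×10⁻³
  alloy S: M = 5.20×10⁻³
Alloy L has the largest M.

alloy L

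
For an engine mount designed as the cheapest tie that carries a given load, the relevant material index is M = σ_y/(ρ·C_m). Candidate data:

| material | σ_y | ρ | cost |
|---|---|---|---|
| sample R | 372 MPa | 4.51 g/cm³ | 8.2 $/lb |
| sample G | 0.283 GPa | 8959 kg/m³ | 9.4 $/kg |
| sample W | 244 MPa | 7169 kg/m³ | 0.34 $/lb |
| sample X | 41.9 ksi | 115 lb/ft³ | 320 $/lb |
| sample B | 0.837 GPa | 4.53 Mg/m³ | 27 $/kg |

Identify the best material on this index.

sample W

Putting every candidate on a common basis:
  sample R: σ_y = 372.0 MPa, ρ = 4510 kg/m³, cost = 18.08 $/kg
  sample G: σ_y = 283.0 MPa, ρ = 8959 kg/m³, cost = 9.400 $/kg
  sample W: σ_y = 244.0 MPa, ρ = 7169 kg/m³, cost = 0.7496 $/kg
  sample X: σ_y = 288.9 MPa, ρ = 1842 kg/m³, cost = 705.5 $/kg
  sample B: σ_y = 837.0 MPa, ρ = 4530 kg/m³, cost = 27.00 $/kg
  sample W: M = 45.4 kN·m per $
  sample B: M = 6.84 kN·m per $
  sample R: M = 4.56 kN·m per $
  sample G: M = 3.36 kN·m per $
  sample X: M = 0.222 kN·m per $
Sample W has the largest M.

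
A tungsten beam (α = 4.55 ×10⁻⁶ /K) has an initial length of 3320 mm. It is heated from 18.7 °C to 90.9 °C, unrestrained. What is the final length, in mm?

3321.1 mm

ΔT = 90.9 − 18.7 = 72.20 K.
ΔL = α·L₀·ΔT = 4.55×10⁻⁶ × 3320 mm × 72.20 K = 1.09 mm.
L = L₀ + ΔL = 3320 + 1.09 = 3321.1 mm.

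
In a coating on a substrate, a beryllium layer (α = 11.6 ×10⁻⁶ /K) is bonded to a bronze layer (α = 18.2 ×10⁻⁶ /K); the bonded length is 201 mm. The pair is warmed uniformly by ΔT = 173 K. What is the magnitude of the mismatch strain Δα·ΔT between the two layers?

Δα = |11.6 − 18.2|×10⁻⁶/K = 6.60×10⁻⁶/K.
Mismatch strain = Δα·ΔT = 6.60×10⁻⁶ × 173.0 = 1.14×10⁻³.

1.14×10⁻³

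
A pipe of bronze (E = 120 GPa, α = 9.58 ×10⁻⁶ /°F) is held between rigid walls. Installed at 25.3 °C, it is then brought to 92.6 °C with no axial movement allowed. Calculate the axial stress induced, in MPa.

139 MPa

α = 9.58×10⁻⁶/°F × 9/5 = 17.2×10⁻⁶/K.
ΔT = 67.30 K. Constrained thermal stress σ = E·α·ΔT = 120.0×10³ MPa × 17.2×10⁻⁶ × 67.30 = 139 MPa (compressive).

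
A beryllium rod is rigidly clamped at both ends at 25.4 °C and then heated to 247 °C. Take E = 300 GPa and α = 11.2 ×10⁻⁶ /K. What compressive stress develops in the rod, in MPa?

ΔT = 221.6 K. Constrained thermal stress σ = E·α·ΔT = 300.0×10³ MPa × 11.2×10⁻⁶ × 221.6 = 745 MPa (compressive).

745 MPa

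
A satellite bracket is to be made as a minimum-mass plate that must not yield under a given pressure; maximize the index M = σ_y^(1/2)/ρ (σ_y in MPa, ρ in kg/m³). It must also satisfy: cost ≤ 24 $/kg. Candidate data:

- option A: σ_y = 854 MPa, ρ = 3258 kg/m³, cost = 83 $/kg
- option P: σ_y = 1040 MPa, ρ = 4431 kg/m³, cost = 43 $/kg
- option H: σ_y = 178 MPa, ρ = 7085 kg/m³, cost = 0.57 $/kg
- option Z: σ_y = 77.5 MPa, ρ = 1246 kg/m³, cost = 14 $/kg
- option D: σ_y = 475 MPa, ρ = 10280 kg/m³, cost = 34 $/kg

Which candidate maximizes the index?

option Z

Screen on constraints: cost ≤ 24 $/kg. Survivors: option H, option Z.
Evaluate M for each candidate:
  option Z: M = 7.07×10⁻³
  option H: M = 1.88×10⁻³
The maximum is for option Z.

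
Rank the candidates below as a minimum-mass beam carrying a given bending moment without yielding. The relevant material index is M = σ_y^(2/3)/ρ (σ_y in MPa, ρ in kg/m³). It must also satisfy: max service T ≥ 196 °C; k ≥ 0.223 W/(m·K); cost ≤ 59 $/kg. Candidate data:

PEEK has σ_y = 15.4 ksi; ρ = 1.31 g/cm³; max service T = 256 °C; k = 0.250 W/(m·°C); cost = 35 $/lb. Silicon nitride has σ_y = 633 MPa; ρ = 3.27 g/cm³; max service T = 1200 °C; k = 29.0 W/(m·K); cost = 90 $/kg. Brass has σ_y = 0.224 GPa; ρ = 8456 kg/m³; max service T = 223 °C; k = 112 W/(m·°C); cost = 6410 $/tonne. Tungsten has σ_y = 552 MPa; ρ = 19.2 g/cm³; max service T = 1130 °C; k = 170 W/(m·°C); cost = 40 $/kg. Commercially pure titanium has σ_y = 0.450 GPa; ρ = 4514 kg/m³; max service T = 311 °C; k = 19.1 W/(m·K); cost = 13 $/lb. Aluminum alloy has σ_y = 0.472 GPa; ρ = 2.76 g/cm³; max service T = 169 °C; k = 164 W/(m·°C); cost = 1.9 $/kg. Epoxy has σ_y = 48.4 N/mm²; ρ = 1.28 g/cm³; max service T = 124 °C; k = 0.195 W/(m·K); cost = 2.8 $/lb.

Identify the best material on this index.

commercially pure titanium

Screen on constraints: max service T ≥ 196 °C; k ≥ 0.223 W/(m·K); cost ≤ 59 $/kg. Survivors: brass, tungsten, commercially pure titanium.
In SI units:
  brass: σ_y = 224.0 MPa, ρ = 8456 kg/m³
  tungsten: σ_y = 552.0 MPa, ρ = 19200 kg/m³
  commercially pure titanium: σ_y = 450.0 MPa, ρ = 4514 kg/m³
  commercially pure titanium: M = 13.0×10⁻³
  brass: M = 4.36×10⁻³
  tungsten: M = 3.50×10⁻³
Commercially pure titanium ranks first.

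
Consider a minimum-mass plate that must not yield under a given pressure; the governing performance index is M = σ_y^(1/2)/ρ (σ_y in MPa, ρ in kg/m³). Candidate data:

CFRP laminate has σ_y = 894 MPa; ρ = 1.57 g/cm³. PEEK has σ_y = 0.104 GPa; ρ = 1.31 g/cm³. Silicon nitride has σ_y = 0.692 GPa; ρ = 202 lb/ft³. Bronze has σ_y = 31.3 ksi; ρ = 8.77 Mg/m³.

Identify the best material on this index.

Convert each candidate to consistent units, then evaluate M:
  CFRP laminate: σ_y = 894.0 MPa, ρ = 1570 kg/m³
  PEEK: σ_y = 104.0 MPa, ρ = 1310 kg/m³
  silicon nitride: σ_y = 692.0 MPa, ρ = 3236 kg/m³
  bronze: σ_y = 215.8 MPa, ρ = 8770 kg/m³
  CFRP laminate: M = 19.0×10⁻³
  silicon nitride: M = 8.13×10⁻³
  PEEK: M = 7.78×10⁻³
  bronze: M = 1.68×10⁻³
CFRP laminate ranks first.

CFRP laminate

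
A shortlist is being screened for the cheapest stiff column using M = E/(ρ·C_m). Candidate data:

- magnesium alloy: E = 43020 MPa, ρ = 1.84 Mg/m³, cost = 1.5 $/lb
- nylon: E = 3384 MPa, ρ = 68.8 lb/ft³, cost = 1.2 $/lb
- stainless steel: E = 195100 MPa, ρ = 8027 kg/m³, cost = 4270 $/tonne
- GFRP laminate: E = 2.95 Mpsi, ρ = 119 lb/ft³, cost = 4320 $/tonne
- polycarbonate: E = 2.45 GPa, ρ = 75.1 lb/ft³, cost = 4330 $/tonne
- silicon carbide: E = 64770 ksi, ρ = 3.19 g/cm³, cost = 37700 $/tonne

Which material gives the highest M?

Normalizing units and computing the index:
  magnesium alloy: E = 43.02 GPa, ρ = 1840 kg/m³, cost = 3.307 $/kg
  nylon: E = 3.384 GPa, ρ = 1102 kg/m³, cost = 2.646 $/kg
  stainless steel: E = 195.1 GPa, ρ = 8027 kg/m³, cost = 4.270 $/kg
  GFRP laminate: E = 20.34 GPa, ρ = 1906 kg/m³, cost = 4.320 $/kg
  polycarbonate: E = 2.450 GPa, ρ = 1203 kg/m³, cost = 4.330 $/kg
  silicon carbide: E = 446.6 GPa, ρ = 3190 kg/m³, cost = 37.70 $/kg
  magnesium alloy: M = 7.07 MN·m per $
  stainless steel: M = 5.69 MN·m per $
  silicon carbide: M = 3.71 MN·m per $
  GFRP laminate: M = 2.47 MN·m per $
  nylon: M = 1.16 MN·m per $
  polycarbonate: M = 0.470 MN·m per $
Highest index: magnesium alloy.

magnesium alloy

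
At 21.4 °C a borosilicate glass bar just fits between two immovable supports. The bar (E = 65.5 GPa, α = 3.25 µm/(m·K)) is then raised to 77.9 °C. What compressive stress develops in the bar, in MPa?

ΔT = 56.50 K. Constrained thermal stress σ = E·α·ΔT = 65.50×10³ MPa × 3.25×10⁻⁶ × 56.50 = 12.0 MPa (compressive).

12.0 MPa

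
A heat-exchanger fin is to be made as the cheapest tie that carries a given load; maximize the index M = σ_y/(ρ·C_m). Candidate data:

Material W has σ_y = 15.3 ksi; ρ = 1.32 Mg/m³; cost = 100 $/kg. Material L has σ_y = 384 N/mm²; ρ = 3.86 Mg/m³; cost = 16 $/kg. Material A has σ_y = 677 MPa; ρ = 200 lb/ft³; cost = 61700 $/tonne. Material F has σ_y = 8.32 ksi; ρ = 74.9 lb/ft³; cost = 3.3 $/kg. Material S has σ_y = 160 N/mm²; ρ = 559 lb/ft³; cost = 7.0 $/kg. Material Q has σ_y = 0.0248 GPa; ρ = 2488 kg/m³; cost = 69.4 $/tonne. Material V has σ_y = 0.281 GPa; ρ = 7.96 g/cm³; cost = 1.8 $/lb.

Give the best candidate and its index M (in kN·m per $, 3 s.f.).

material Q, M = 144 kN·m per $

Normalizing units and computing the index:
  material W: σ_y = 105.5 MPa, ρ = 1320 kg/m³, cost = 100.0 $/kg
  material L: σ_y = 384.0 MPa, ρ = 3860 kg/m³, cost = 16.00 $/kg
  material A: σ_y = 677.0 MPa, ρ = 3204 kg/m³, cost = 61.70 $/kg
  material F: σ_y = 57.36 MPa, ρ = 1200 kg/m³, cost = 3.300 $/kg
  material S: σ_y = 160.0 MPa, ρ = 8954 kg/m³, cost = 7.000 $/kg
  material Q: σ_y = 24.80 MPa, ρ = 2488 kg/m³, cost = 0.06940 $/kg
  material V: σ_y = 281.0 MPa, ρ = 7960 kg/m³, cost = 3.968 $/kg
  material Q: M = 144 kN·m per $
  material F: M = 14.5 kN·m per $
  material V: M = 8.90 kN·m per $
  material L: M = 6.22 kN·m per $
  material A: M = 3.42 kN·m per $
  material S: M = 2.55 kN·m per $
  material W: M = 0.799 kN·m per $
The maximum is for material Q.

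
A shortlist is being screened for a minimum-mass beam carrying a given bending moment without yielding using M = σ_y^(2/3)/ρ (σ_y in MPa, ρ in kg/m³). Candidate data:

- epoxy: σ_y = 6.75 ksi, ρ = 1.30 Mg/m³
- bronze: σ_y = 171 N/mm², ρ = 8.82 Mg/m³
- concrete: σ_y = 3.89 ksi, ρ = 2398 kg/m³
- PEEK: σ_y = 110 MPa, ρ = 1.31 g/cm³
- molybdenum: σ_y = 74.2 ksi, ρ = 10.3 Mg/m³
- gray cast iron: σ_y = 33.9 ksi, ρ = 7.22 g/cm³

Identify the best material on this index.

After converting to SI:
  epoxy: σ_y = 46.54 MPa, ρ = 1300 kg/m³
  bronze: σ_y = 171.0 MPa, ρ = 8820 kg/m³
  concrete: σ_y = 26.82 MPa, ρ = 2398 kg/m³
  PEEK: σ_y = 110.0 MPa, ρ = 1310 kg/m³
  molybdenum: σ_y = 511.6 MPa, ρ = 10300 kg/m³
  gray cast iron: σ_y = 233.7 MPa, ρ = 7220 kg/m³
  PEEK: M = 17.5×10⁻³
  epoxy: M = 9.95×10⁻³
  molybdenum: M = 6.21×10⁻³
  gray cast iron: M = 5.26×10⁻³
  concrete: M = 3.74×10⁻³
  bronze: M = 3.49×10⁻³
Highest index: PEEK.

PEEK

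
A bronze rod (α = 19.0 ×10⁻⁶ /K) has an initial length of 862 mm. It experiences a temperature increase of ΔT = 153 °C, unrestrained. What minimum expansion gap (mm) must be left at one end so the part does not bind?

ΔL = α·L₀·ΔT = 19.0×10⁻⁶ × 862 mm × 153.0 K = 2.51 mm.

2.51 mm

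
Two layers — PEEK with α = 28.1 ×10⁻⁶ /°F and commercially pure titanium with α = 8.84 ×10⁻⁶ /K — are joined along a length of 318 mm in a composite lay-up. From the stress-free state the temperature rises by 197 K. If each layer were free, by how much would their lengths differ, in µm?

PEEK: α = 28.1×10⁻⁶/°F × 9/5 = 50.6×10⁻⁶/K.
Δα = |50.6 − 8.84|×10⁻⁶/K = 41.7×10⁻⁶/K.
ΔL_mismatch = Δα·L·ΔT = 41.7×10⁻⁶ × 318.0 mm × 197.0 K = 2610 µm.

2610 µm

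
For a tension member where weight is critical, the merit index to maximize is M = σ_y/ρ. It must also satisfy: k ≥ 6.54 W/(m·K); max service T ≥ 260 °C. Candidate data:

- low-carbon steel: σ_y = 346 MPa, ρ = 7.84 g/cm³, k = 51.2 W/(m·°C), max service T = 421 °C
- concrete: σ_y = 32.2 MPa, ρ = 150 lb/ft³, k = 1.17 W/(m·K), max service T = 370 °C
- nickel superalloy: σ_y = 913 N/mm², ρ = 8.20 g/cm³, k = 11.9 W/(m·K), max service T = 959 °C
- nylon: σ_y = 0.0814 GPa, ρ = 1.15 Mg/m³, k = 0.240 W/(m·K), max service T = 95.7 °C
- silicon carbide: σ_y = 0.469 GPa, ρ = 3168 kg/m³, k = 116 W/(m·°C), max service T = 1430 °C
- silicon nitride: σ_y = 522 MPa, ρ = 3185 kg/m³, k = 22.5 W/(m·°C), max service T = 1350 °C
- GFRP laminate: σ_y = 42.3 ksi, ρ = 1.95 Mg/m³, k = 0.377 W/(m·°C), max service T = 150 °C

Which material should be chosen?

silicon nitride

Screen on constraints: k ≥ 6.54 W/(m·K); max service T ≥ 260 °C. Survivors: low-carbon steel, nickel superalloy, silicon carbide, silicon nitride.
After converting to SI:
  low-carbon steel: σ_y = 346.0 MPa, ρ = 7840 kg/m³
  nickel superalloy: σ_y = 913.0 MPa, ρ = 8200 kg/m³
  silicon carbide: σ_y = 469.0 MPa, ρ = 3168 kg/m³
  silicon nitride: σ_y = 522.0 MPa, ρ = 3185 kg/m³
  silicon nitride: M = 164 kN·m/kg
  silicon carbide: M = 148 kN·m/kg
  nickel superalloy: M = 111 kN·m/kg
  low-carbon steel: M = 44.1 kN·m/kg
Highest index: silicon nitride.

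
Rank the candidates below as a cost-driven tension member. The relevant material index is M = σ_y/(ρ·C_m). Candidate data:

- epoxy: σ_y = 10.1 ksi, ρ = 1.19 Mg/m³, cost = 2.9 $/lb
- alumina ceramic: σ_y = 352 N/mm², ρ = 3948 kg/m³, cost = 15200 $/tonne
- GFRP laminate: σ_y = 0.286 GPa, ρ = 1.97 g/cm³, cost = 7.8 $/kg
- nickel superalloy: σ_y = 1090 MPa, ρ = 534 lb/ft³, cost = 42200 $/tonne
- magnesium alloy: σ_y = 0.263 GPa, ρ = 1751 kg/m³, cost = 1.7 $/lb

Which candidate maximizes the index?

Convert each candidate to consistent units, then evaluate M:
  epoxy: σ_y = 69.64 MPa, ρ = 1190 kg/m³, cost = 6.393 $/kg
  alumina ceramic: σ_y = 352.0 MPa, ρ = 3948 kg/m³, cost = 15.20 $/kg
  GFRP laminate: σ_y = 286.0 MPa, ρ = 1970 kg/m³, cost = 7.800 $/kg
  nickel superalloy: σ_y = 1090 MPa, ρ = 8554 kg/m³, cost = 42.20 $/kg
  magnesium alloy: σ_y = 263.0 MPa, ρ = 1751 kg/m³, cost = 3.748 $/kg
  magnesium alloy: M = 40.1 kN·m per $
  GFRP laminate: M = 18.6 kN·m per $
  epoxy: M = 9.15 kN·m per $
  alumina ceramic: M = 5.87 kN·m per $
  nickel superalloy: M = 3.02 kN·m per $
The maximum is for magnesium alloy.

magnesium alloy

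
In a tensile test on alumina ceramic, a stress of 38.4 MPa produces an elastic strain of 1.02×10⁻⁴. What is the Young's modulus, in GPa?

E = σ/ε = 38.4 MPa / 1.02×10⁻⁴ = 376500 MPa = 376 GPa.

376 GPa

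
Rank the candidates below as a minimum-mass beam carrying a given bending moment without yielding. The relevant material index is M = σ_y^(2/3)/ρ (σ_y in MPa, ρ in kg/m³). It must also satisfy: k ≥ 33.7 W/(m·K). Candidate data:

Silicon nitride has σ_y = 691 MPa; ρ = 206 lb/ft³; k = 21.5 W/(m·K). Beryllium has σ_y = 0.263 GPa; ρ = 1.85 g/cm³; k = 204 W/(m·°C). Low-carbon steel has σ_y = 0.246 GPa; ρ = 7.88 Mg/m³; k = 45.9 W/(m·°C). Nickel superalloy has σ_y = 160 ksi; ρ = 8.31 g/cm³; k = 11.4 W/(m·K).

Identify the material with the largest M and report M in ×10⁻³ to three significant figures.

Screen on constraints: k ≥ 33.7 W/(m·K). Survivors: beryllium, low-carbon steel.
Normalizing units and computing the index:
  beryllium: σ_y = 263.0 MPa, ρ = 1850 kg/m³
  low-carbon steel: σ_y = 246.0 MPa, ρ = 7880 kg/m³
  beryllium: M = 22.2×10⁻³
  low-carbon steel: M = 4.98×10⁻³
The maximum is for beryllium.

beryllium, M = 22.2×10⁻³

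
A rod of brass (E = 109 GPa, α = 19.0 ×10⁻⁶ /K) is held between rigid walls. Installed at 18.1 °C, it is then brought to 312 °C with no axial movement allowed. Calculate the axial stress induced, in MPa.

609 MPa

ΔT = 293.9 K. Constrained thermal stress σ = E·α·ΔT = 109.0×10³ MPa × 19.0×10⁻⁶ × 293.9 = 609 MPa (compressive).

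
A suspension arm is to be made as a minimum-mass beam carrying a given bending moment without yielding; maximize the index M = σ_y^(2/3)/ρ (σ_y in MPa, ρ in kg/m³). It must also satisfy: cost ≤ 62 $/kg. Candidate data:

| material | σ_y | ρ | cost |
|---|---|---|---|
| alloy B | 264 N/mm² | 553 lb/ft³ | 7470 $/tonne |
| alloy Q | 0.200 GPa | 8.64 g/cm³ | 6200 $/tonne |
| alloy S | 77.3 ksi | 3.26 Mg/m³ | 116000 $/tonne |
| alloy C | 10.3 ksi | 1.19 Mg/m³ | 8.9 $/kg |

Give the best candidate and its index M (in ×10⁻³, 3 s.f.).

alloy C, M = 14.4×10⁻³

Screen on constraints: cost ≤ 62 $/kg. Survivors: alloy B, alloy Q, alloy C.
Convert each candidate to consistent units, then evaluate M:
  alloy B: σ_y = 264.0 MPa, ρ = 8858 kg/m³
  alloy Q: σ_y = 200.0 MPa, ρ = 8640 kg/m³
  alloy C: σ_y = 71.02 MPa, ρ = 1190 kg/m³
  alloy C: M = 14.4×10⁻³
  alloy B: M = 4.65×10⁻³
  alloy Q: M = 3.96×10⁻³
Alloy C has the largest M.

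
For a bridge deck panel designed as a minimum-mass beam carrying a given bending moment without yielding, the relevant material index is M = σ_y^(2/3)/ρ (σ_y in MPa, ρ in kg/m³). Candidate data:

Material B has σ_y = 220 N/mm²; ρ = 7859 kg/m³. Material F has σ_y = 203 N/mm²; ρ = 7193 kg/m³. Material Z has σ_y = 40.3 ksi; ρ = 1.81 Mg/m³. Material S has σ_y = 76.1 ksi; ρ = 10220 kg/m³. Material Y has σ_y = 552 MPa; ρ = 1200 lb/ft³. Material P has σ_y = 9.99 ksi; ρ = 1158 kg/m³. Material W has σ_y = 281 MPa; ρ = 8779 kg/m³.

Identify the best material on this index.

In SI units:
  material B: σ_y = 220.0 MPa, ρ = 7859 kg/m³
  material F: σ_y = 203.0 MPa, ρ = 7193 kg/m³
  material Z: σ_y = 277.9 MPa, ρ = 1810 kg/m³
  material S: σ_y = 524.7 MPa, ρ = 10220 kg/m³
  material Y: σ_y = 552.0 MPa, ρ = 19220 kg/m³
  material P: σ_y = 68.88 MPa, ρ = 1158 kg/m³
  material W: σ_y = 281.0 MPa, ρ = 8779 kg/m³
  material Z: M = 23.5×10⁻³
  material P: M = 14.5×10⁻³
  material S: M = 6.37×10⁻³
  material W: M = 4.89×10⁻³
  material F: M = 4.80×10⁻³
  material B: M = 4.64×10⁻³
  material Y: M = 3.50×10⁻³
Highest index: material Z.

material Z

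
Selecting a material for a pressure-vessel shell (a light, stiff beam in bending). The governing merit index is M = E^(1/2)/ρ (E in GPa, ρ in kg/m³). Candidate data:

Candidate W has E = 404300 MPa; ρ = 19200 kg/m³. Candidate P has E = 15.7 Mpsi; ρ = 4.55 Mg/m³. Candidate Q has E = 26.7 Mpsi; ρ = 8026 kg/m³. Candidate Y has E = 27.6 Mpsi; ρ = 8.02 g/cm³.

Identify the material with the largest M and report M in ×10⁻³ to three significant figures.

Putting every candidate on a common basis:
  candidate W: E = 404.3 GPa, ρ = 19200 kg/m³
  candidate P: E = 108.2 GPa, ρ = 4550 kg/m³
  candidate Q: E = 184.1 GPa, ρ = 8026 kg/m³
  candidate Y: E = 190.3 GPa, ρ = 8020 kg/m³
  candidate P: M = 2.29×10⁻³
  candidate Y: M = 1.72×10⁻³
  candidate Q: M = 1.69×10⁻³
  candidate W: M = 1.05×10⁻³
Candidate P ranks first.

candidate P, M = 2.29×10⁻³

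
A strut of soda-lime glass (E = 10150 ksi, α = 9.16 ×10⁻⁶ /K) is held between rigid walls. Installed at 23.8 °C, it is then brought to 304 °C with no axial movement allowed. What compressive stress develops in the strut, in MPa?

180 MPa

E = 10150 ksi = 69.98 GPa.
ΔT = 280.2 K. Constrained thermal stress σ = E·α·ΔT = 69.98×10³ MPa × 9.16×10⁻⁶ × 280.2 = 180 MPa (compressive).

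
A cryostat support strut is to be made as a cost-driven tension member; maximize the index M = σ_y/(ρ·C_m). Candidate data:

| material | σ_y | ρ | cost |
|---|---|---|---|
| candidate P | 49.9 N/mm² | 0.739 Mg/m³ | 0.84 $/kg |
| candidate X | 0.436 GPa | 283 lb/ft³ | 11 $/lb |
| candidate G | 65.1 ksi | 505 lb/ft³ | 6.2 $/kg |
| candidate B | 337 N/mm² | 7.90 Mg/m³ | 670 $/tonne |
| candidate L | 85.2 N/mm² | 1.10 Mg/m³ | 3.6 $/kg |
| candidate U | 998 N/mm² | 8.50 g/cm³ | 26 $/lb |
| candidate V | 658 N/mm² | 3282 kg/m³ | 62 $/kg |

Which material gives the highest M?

Convert each candidate to consistent units, then evaluate M:
  candidate P: σ_y = 49.90 MPa, ρ = 739.0 kg/m³, cost = 0.8400 $/kg
  candidate X: σ_y = 436.0 MPa, ρ = 4533 kg/m³, cost = 24.25 $/kg
  candidate G: σ_y = 448.8 MPa, ρ = 8089 kg/m³, cost = 6.200 $/kg
  candidate B: σ_y = 337.0 MPa, ρ = 7900 kg/m³, cost = 0.6700 $/kg
  candidate L: σ_y = 85.20 MPa, ρ = 1100 kg/m³, cost = 3.600 $/kg
  candidate U: σ_y = 998.0 MPa, ρ = 8500 kg/m³, cost = 57.32 $/kg
  candidate V: σ_y = 658.0 MPa, ρ = 3282 kg/m³, cost = 62.00 $/kg
  candidate P: M = 80.4 kN·m per $
  candidate B: M = 63.7 kN·m per $
  candidate L: M = 21.5 kN·m per $
  candidate G: M = 8.95 kN·m per $
  candidate X: M = 3.97 kN·m per $
  candidate V: M = 3.23 kN·m per $
  candidate U: M = 2.05 kN·m per $
The maximum is for candidate P.

candidate P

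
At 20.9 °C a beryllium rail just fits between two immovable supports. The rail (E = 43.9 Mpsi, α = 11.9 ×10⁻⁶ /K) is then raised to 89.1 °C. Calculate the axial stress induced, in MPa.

246 MPa

E = 43.9 Mpsi = 302.7 GPa.
ΔT = 68.20 K. Constrained thermal stress σ = E·α·ΔT = 302.7×10³ MPa × 11.9×10⁻⁶ × 68.20 = 246 MPa (compressive).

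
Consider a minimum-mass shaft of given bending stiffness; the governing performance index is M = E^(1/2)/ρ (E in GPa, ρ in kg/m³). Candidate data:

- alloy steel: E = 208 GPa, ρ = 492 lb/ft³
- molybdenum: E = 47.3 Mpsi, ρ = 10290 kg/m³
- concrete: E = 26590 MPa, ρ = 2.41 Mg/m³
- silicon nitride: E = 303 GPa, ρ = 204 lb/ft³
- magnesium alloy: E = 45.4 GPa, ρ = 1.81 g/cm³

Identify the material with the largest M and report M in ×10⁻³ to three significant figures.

After converting to SI:
  alloy steel: E = 208.0 GPa, ρ = 7881 kg/m³
  molybdenum: E = 326.1 GPa, ρ = 10290 kg/m³
  concrete: E = 26.59 GPa, ρ = 2410 kg/m³
  silicon nitride: E = 303.0 GPa, ρ = 3268 kg/m³
  magnesium alloy: E = 45.40 GPa, ρ = 1810 kg/m³
  silicon nitride: M = 5.33×10⁻³
  magnesium alloy: M = 3.72×10⁻³
  concrete: M = 2.14×10⁻³
  alloy steel: M = 1.83×10⁻³
  molybdenum: M = 1.75×10⁻³
The maximum is for silicon nitride.

silicon nitride, M = 5.33×10⁻³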